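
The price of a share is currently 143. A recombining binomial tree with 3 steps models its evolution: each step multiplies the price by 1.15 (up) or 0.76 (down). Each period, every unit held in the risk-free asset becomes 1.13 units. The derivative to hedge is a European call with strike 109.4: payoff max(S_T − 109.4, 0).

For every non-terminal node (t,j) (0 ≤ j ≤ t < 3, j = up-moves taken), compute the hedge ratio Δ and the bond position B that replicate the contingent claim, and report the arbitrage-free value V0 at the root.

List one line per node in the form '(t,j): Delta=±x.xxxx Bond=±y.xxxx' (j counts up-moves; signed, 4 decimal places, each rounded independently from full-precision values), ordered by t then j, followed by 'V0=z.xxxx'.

(0,0): Delta=0.9791 Bond=-72.7541
(1,0): Delta=0.6800 Bond=-49.7043
(1,1): Delta=0.9898 Bond=-83.9693
(2,0): Delta=0.0000 Bond=0.0000
(2,1): Delta=0.7043 Bond=-59.2019
(2,2): Delta=1.0000 Bond=-96.8142
V0=67.2594

Under the risk-neutral measure, an up-move has probability p* = (R−d)/(u−d) = 0.9487 and values discount at R = 1.13.
Payoff layer (t=3): V(3,0)=0.0000, V(3,1)=0.0000, V(3,2)=34.3293, V(3,3)=108.0851
Node (2,0) S=82.5968: V=(p*·0.0000+(1−p*)·0.0000)/1.13=0.0000; Δ=(0.0000−0.0000)/(94.9863−62.7736)=0.0000; B=V−Δ·S=0.0000
Node (2,1) S=124.9820: V=(p*·34.3293+(1−p*)·0.0000)/1.13=28.8220; Δ=(34.3293−0.0000)/(143.7293−94.9863)=0.7043; B=V−Δ·S=-59.2019
Node (2,2) S=189.1175: V=(p*·108.0851+(1−p*)·34.3293)/1.13=92.3033; Δ=(108.0851−34.3293)/(217.4851−143.7293)=1.0000; B=V−Δ·S=-96.8142
Node (1,0) S=108.6800: V=(p*·28.8220+(1−p*)·0.0000)/1.13=24.1982; Δ=(28.8220−0.0000)/(124.9820−82.5968)=0.6800; B=V−Δ·S=-49.7043
Node (1,1) S=164.4500: V=(p*·92.3033+(1−p*)·28.8220)/1.13=78.8034; Δ=(92.3033−28.8220)/(189.1175−124.9820)=0.9898; B=V−Δ·S=-83.9693
Node (0,0) S=143.0000: V=(p*·78.8034+(1−p*)·24.1982)/1.13=67.2594; Δ=(78.8034−24.1982)/(164.4500−108.6800)=0.9791; B=V−Δ·S=-72.7541
Self-financing check: at every node Δ·S+B equals the discounted successor values.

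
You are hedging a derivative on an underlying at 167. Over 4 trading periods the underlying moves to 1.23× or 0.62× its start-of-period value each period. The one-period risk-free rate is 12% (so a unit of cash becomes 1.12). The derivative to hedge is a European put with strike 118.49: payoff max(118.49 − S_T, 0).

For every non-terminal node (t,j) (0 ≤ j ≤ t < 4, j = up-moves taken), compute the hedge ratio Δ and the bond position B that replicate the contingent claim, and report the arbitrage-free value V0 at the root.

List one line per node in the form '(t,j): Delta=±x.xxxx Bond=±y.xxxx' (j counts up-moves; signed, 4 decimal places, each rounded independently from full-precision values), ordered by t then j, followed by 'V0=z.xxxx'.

Under the risk-neutral measure, an up-move has probability p* = (R−d)/(u−d) = 0.8197 and values discount at R = 1.12.
Terminal values V(4,·): V(4,0)=93.8135, V(4,1)=69.5350, V(4,2)=21.3697, V(4,3)=0.0000, V(4,4)=0.0000
Node (3,0) S=39.8008: V=(p*·69.5350+(1−p*)·93.8135)/1.12=65.9939; Δ=(69.5350−93.8135)/(48.9550−24.6765)=-1.0000; B=V−Δ·S=105.7946
Node (3,1) S=78.9596: V=(p*·21.3697+(1−p*)·69.5350)/1.12=26.8350; Δ=(21.3697−69.5350)/(97.1203−48.9550)=-1.0000; B=V−Δ·S=105.7946
Node (3,2) S=156.6457: V=(p*·0.0000+(1−p*)·21.3697)/1.12=3.4407; Δ=(0.0000−21.3697)/(192.6742−97.1203)=-0.2236; B=V−Δ·S=38.4729
Node (3,3) S=310.7648: V=(p*·0.0000+(1−p*)·0.0000)/1.12=0.0000; Δ=(0.0000−0.0000)/(382.2407−192.6742)=0.0000; B=V−Δ·S=0.0000
Node (2,0) S=64.1948: V=(p*·26.8350+(1−p*)·65.9939)/1.12=30.2647; Δ=(26.8350−65.9939)/(78.9596−39.8008)=-1.0000; B=V−Δ·S=94.4595
Node (2,1) S=127.3542: V=(p*·3.4407+(1−p*)·26.8350)/1.12=6.8387; Δ=(3.4407−26.8350)/(156.6457−78.9596)=-0.3011; B=V−Δ·S=45.1901
Node (2,2) S=252.6543: V=(p*·0.0000+(1−p*)·3.4407)/1.12=0.5540; Δ=(0.0000−3.4407)/(310.7648−156.6457)=-0.0223; B=V−Δ·S=6.1944
Node (1,0) S=103.5400: V=(p*·6.8387+(1−p*)·30.2647)/1.12=9.8777; Δ=(6.8387−30.2647)/(127.3542−64.1948)=-0.3709; B=V−Δ·S=48.2810
Node (1,1) S=205.4100: V=(p*·0.5540+(1−p*)·6.8387)/1.12=1.5065; Δ=(0.5540−6.8387)/(252.6543−127.3542)=-0.0502; B=V−Δ·S=11.8093
Node (0,0) S=167.0000: V=(p*·1.5065+(1−p*)·9.8777)/1.12=2.6929; Δ=(1.5065−9.8777)/(205.4100−103.5400)=-0.0822; B=V−Δ·S=16.4162
The time-0 hedge costs 2.6929, which is the no-arbitrage price.

(0,0): Delta=-0.0822 Bond=16.4162
(1,0): Delta=-0.3709 Bond=48.2810
(1,1): Delta=-0.0502 Bond=11.8093
(2,0): Delta=-1.0000 Bond=94.4595
(2,1): Delta=-0.3011 Bond=45.1901
(2,2): Delta=-0.0223 Bond=6.1944
(3,0): Delta=-1.0000 Bond=105.7946
(3,1): Delta=-1.0000 Bond=105.7946
(3,2): Delta=-0.2236 Bond=38.4729
(3,3): Delta=0.0000 Bond=0.0000
V0=2.6929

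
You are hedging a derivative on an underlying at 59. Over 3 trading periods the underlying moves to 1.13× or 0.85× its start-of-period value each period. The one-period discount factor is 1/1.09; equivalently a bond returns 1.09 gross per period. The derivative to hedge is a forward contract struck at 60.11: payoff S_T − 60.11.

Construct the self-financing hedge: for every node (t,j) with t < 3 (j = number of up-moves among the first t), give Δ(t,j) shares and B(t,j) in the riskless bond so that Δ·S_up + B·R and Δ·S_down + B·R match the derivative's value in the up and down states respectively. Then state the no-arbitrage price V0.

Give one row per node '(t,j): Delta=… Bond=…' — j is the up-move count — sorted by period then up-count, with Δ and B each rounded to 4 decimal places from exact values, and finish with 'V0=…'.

(0,0): Delta=1.0000 Bond=-46.4159
(1,0): Delta=1.0000 Bond=-50.5934
(1,1): Delta=1.0000 Bond=-50.5934
(2,0): Delta=1.0000 Bond=-55.1468
(2,1): Delta=1.0000 Bond=-55.1468
(2,2): Delta=1.0000 Bond=-55.1468
V0=12.5841

No-arbitrage ⇒ martingale measure with p* = (R−d)/(u−d) = 0.8571.
Terminal payoffs: V(3,0)=-23.8766, V(3,1)=-11.9409, V(3,2)=3.9265, V(3,3)=25.0209
  t=2,j=0: stock 42.6275 → up 48.1691 (V=-11.9409), down 36.2334 (V=-23.8766). Price -12.5193; hedge Δ=1.0000, bond B=-55.1468.
  t=2,j=1: stock 56.6695 → up 64.0365 (V=3.9265), down 48.1691 (V=-11.9409). Price 1.5227; hedge Δ=1.0000, bond B=-55.1468.
  t=2,j=2: stock 75.3371 → up 85.1309 (V=25.0209), down 64.0365 (V=3.9265). Price 20.1903; hedge Δ=1.0000, bond B=-55.1468.
  t=1,j=0: stock 50.1500 → up 56.6695 (V=1.5227), down 42.6275 (V=-12.5193). Price -0.4434; hedge Δ=1.0000, bond B=-50.5934.
  t=1,j=1: stock 66.6700 → up 75.3371 (V=20.1903), down 56.6695 (V=1.5227). Price 16.0766; hedge Δ=1.0000, bond B=-50.5934.
  t=0,j=0: stock 59.0000 → up 66.6700 (V=16.0766), down 50.1500 (V=-0.4434). Price 12.5841; hedge Δ=1.0000, bond B=-46.4159.
Self-financing check: at every node Δ·S+B equals the discounted successor values.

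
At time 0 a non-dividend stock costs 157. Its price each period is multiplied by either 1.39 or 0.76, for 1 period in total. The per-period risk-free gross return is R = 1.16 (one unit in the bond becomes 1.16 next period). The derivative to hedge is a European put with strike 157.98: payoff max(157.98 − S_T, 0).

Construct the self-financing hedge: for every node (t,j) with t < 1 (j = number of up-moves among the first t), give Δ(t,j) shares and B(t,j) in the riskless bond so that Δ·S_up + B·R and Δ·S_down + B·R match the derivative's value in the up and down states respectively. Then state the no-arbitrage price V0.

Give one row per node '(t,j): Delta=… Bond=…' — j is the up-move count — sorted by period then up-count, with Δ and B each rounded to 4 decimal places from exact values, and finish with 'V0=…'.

Risk-neutral probability p* = (R−d)/(u−d) = (1.16−0.76)/(1.39−0.76) = 0.6349.
Terminal payoffs: V(1,0)=38.6600, V(1,1)=0.0000
(0,0): S=157.0000. Δ = (V_up−V_dn)/(S_up−S_dn) = (0.0000−38.6600)/(218.2300−119.3200) = -0.3909. V = [p*·0.0000 + (1−p*)·38.6600]/1.16 = 12.1672. B = V − Δ·S = 73.5323.
Check: Δ(0,0)·S0 + B(0,0) = 12.1672 = V0.

(0,0): Delta=-0.3909 Bond=73.5323
V0=12.1672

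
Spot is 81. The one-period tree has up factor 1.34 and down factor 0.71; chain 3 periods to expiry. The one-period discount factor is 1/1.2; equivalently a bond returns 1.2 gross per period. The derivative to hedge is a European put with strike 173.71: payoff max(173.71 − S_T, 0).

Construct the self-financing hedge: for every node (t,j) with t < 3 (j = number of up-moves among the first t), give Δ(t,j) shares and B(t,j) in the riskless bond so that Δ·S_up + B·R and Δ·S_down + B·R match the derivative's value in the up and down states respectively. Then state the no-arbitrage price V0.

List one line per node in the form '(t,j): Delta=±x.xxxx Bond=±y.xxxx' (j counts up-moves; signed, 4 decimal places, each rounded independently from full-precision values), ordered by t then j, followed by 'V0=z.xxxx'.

(0,0): Delta=-0.8256 Bond=92.1686
(1,0): Delta=-1.0000 Bond=120.6319
(1,1): Delta=-0.7992 Bond=107.7368
(2,0): Delta=-1.0000 Bond=144.7583
(2,1): Delta=-1.0000 Bond=144.7583
(2,2): Delta=-0.7688 Bond=124.8629
V0=25.2948

No-arbitrage ⇒ martingale measure with p* = (R−d)/(u−d) = 0.7778.
Terminal payoffs: V(3,0)=144.7192, V(3,1)=118.9950, V(3,2)=70.4450, V(3,3)=0.0000
  t=2,j=0: stock 40.8321 → up 54.7150 (V=118.9950), down 28.9908 (V=144.7192). Price 103.9262; hedge Δ=-1.0000, bond B=144.7583.
  t=2,j=1: stock 77.0634 → up 103.2650 (V=70.4450), down 54.7150 (V=118.9950). Price 67.6949; hedge Δ=-1.0000, bond B=144.7583.
  t=2,j=2: stock 145.4436 → up 194.8944 (V=0.0000), down 103.2650 (V=70.4450). Price 13.0454; hedge Δ=-0.7688, bond B=124.8629.
  t=1,j=0: stock 57.5100 → up 77.0634 (V=67.6949), down 40.8321 (V=103.9262). Price 63.1219; hedge Δ=-1.0000, bond B=120.6319.
  t=1,j=1: stock 108.5400 → up 145.4436 (V=13.0454), down 77.0634 (V=67.6949). Price 20.9914; hedge Δ=-0.7992, bond B=107.7368.
  t=0,j=0: stock 81.0000 → up 108.5400 (V=20.9914), down 57.5100 (V=63.1219). Price 25.2948; hedge Δ=-0.8256, bond B=92.1686.
Check: Δ(0,0)·S0 + B(0,0) = 25.2948 = V0.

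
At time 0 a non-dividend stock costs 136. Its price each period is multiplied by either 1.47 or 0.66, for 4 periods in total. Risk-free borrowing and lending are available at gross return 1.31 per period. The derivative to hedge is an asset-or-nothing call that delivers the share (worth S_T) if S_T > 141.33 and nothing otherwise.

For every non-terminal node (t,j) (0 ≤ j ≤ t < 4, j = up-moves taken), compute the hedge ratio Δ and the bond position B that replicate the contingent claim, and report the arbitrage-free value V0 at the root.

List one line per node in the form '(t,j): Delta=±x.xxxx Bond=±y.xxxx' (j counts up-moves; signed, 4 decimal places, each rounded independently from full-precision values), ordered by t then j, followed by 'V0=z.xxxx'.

(0,0): Delta=1.1695 Bond=-30.1038
(1,0): Delta=1.4716 Bond=-66.5482
(1,1): Delta=1.1361 Bond=-32.7622
(2,0): Delta=0.0000 Bond=0.0000
(2,1): Delta=1.6342 Bond=-108.6374
(2,2): Delta=1.0811 Bond=-26.7415
(3,0): Delta=0.0000 Bond=0.0000
(3,1): Delta=0.0000 Bond=0.0000
(3,2): Delta=1.8148 Bond=-177.3464
(3,3): Delta=1.0000 Bond=0.0000
V0=128.9506

The replicating-portfolio and risk-neutral prices coincide; use p* = (1.31−0.66)/(1.47−0.66) = 0.8025 for the latter.
At expiry t=4: V(4,0)=0.0000, V(4,1)=0.0000, V(4,2)=0.0000, V(4,3)=285.1247, V(4,4)=635.0505
(3,0): S=39.0995. Δ = (V_up−V_dn)/(S_up−S_dn) = (0.0000−0.0000)/(57.4762−25.8056) = 0.0000. V = [p*·0.0000 + (1−p*)·0.0000]/1.31 = 0.0000. B = V − Δ·S = 0.0000.
(3,1): S=87.0852. Δ = (V_up−V_dn)/(S_up−S_dn) = (0.0000−0.0000)/(128.0152−57.4762) = 0.0000. V = [p*·0.0000 + (1−p*)·0.0000]/1.31 = 0.0000. B = V − Δ·S = 0.0000.
(3,2): S=193.9624. Δ = (V_up−V_dn)/(S_up−S_dn) = (285.1247−0.0000)/(285.1247−128.0152) = 1.8148. V = [p*·285.1247 + (1−p*)·0.0000]/1.31 = 174.6594. B = V − Δ·S = -177.3464.
(3,3): S=432.0071. Δ = (V_up−V_dn)/(S_up−S_dn) = (635.0505−285.1247)/(635.0505−285.1247) = 1.0000. V = [p*·635.0505 + (1−p*)·285.1247]/1.31 = 432.0071. B = V − Δ·S = 0.0000.
(2,0): S=59.2416. Δ = (V_up−V_dn)/(S_up−S_dn) = (0.0000−0.0000)/(87.0852−39.0995) = 0.0000. V = [p*·0.0000 + (1−p*)·0.0000]/1.31 = 0.0000. B = V − Δ·S = 0.0000.
(2,1): S=131.9472. Δ = (V_up−V_dn)/(S_up−S_dn) = (174.6594−0.0000)/(193.9624−87.0852) = 1.6342. V = [p*·174.6594 + (1−p*)·0.0000]/1.31 = 106.9914. B = V − Δ·S = -108.6374.
(2,2): S=293.8824. Δ = (V_up−V_dn)/(S_up−S_dn) = (432.0071−174.6594)/(432.0071−193.9624) = 1.0811. V = [p*·432.0071 + (1−p*)·174.6594]/1.31 = 290.9718. B = V − Δ·S = -26.7415.
(1,0): S=89.7600. Δ = (V_up−V_dn)/(S_up−S_dn) = (106.9914−0.0000)/(131.9472−59.2416) = 1.4716. V = [p*·106.9914 + (1−p*)·0.0000]/1.31 = 65.5399. B = V − Δ·S = -66.5482.
(1,1): S=199.9200. Δ = (V_up−V_dn)/(S_up−S_dn) = (290.9718−106.9914)/(293.8824−131.9472) = 1.1361. V = [p*·290.9718 + (1−p*)·106.9914]/1.31 = 194.3740. B = V − Δ·S = -32.7622.
(0,0): S=136.0000. Δ = (V_up−V_dn)/(S_up−S_dn) = (194.3740−65.5399)/(199.9200−89.7600) = 1.1695. V = [p*·194.3740 + (1−p*)·65.5399]/1.31 = 128.9506. B = V − Δ·S = -30.1038.
Check: Δ(0,0)·S0 + B(0,0) = 128.9506 = V0.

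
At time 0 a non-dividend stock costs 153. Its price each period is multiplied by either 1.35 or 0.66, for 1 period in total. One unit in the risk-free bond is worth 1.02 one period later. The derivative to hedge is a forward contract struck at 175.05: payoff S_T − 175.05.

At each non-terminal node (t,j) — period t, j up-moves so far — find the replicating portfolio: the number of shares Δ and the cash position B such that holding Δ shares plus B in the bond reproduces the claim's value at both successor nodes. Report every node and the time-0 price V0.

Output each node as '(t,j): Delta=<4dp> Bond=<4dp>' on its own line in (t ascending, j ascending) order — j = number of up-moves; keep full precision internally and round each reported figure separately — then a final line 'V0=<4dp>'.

(0,0): Delta=1.0000 Bond=-171.6176
V0=-18.6176

Since d<R<u, set p* = (R−d)/(u−d) = 0.5217; price each node as the discounted p*-expectation of its children.
At expiry t=1: V(1,0)=-74.0700, V(1,1)=31.5000
  t=0,j=0: stock 153.0000 → up 206.5500 (V=31.5000), down 100.9800 (V=-74.0700). Price -18.6176; hedge Δ=1.0000, bond B=-171.6176.
Root portfolio cost Δ·153+B reproduces V0=-18.6176.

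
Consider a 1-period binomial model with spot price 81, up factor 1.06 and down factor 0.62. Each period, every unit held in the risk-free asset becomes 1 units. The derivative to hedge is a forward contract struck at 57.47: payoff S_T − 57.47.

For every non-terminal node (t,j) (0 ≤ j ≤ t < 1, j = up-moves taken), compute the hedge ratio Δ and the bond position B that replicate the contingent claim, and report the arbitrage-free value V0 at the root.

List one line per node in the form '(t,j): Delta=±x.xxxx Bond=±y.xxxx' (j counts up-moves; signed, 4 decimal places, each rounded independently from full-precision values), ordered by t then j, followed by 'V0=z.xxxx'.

(0,0): Delta=1.0000 Bond=-57.4700
V0=23.5300

Since d<R<u, set p* = (R−d)/(u−d) = 0.8636; price each node as the discounted p*-expectation of its children.
Payoff layer (t=1): V(1,0)=-7.2500, V(1,1)=28.3900
(0,0): S=81.0000. Δ = (V_up−V_dn)/(S_up−S_dn) = (28.3900−-7.2500)/(85.8600−50.2200) = 1.0000. V = [p*·28.3900 + (1−p*)·-7.2500]/1 = 23.5300. B = V − Δ·S = -57.4700.
Root portfolio cost Δ·81+B reproduces V0=23.5300.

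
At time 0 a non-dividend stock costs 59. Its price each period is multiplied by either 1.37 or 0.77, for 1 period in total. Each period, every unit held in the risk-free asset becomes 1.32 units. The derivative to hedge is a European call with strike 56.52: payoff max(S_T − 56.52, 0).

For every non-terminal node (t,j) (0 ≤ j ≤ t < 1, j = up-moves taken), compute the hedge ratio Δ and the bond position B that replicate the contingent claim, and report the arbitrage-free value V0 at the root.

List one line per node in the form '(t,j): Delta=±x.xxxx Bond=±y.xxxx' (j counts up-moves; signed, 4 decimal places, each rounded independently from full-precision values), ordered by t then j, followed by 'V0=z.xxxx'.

(0,0): Delta=0.6867 Bond=-23.6347
V0=16.8819

Under the risk-neutral measure, an up-move has probability p* = (R−d)/(u−d) = 0.9167 and values discount at R = 1.32.
At expiry t=1: V(1,0)=0.0000, V(1,1)=24.3100
(0,0): S=59.0000. Δ = (V_up−V_dn)/(S_up−S_dn) = (24.3100−0.0000)/(80.8300−45.4300) = 0.6867. V = [p*·24.3100 + (1−p*)·0.0000]/1.32 = 16.8819. B = V − Δ·S = -23.6347.
The time-0 hedge costs 16.8819, which is the no-arbitrage price.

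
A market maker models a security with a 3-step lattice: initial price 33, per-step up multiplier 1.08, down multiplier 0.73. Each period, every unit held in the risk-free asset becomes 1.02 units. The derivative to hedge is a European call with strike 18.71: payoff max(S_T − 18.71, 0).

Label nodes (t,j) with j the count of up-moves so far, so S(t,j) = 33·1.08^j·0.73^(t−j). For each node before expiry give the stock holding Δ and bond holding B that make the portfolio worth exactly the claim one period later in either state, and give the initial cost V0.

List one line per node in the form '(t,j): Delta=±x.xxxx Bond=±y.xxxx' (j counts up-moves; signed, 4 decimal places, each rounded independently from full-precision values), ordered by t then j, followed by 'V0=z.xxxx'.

Risk-neutral probability p* = (R−d)/(u−d) = (1.02−0.73)/(1.08−0.73) = 0.8286.
Payoff layer (t=3): V(3,0)=0.0000, V(3,1)=0.2826, V(3,2)=9.3886, V(3,3)=22.8605
Node (2,0) S=17.5857: V=(p*·0.2826+(1−p*)·0.0000)/1.02=0.2295; Δ=(0.2826−0.0000)/(18.9926−12.8376)=0.0459; B=V−Δ·S=-0.5778
Node (2,1) S=26.0172: V=(p*·9.3886+(1−p*)·0.2826)/1.02=7.6741; Δ=(9.3886−0.2826)/(28.0986−18.9926)=1.0000; B=V−Δ·S=-18.3431
Node (2,2) S=38.4912: V=(p*·22.8605+(1−p*)·9.3886)/1.02=20.1481; Δ=(22.8605−9.3886)/(41.5705−28.0986)=1.0000; B=V−Δ·S=-18.3431
Node (1,0) S=24.0900: V=(p*·7.6741+(1−p*)·0.2295)/1.02=6.2724; Δ=(7.6741−0.2295)/(26.0172−17.5857)=0.8829; B=V−Δ·S=-14.9977
Node (1,1) S=35.6400: V=(p*·20.1481+(1−p*)·7.6741)/1.02=17.6565; Δ=(20.1481−7.6741)/(38.4912−26.0172)=1.0000; B=V−Δ·S=-17.9835
Node (0,0) S=33.0000: V=(p*·17.6565+(1−p*)·6.2724)/1.02=15.3970; Δ=(17.6565−6.2724)/(35.6400−24.0900)=0.9856; B=V−Δ·S=-17.1290
Each (Δ,B) replicates both successor values, so the strategy is self-financing and V0 is arbitrage-free.

(0,0): Delta=0.9856 Bond=-17.1290
(1,0): Delta=0.8829 Bond=-14.9977
(1,1): Delta=1.0000 Bond=-17.9835
(2,0): Delta=0.0459 Bond=-0.5778
(2,1): Delta=1.0000 Bond=-18.3431
(2,2): Delta=1.0000 Bond=-18.3431
V0=15.3970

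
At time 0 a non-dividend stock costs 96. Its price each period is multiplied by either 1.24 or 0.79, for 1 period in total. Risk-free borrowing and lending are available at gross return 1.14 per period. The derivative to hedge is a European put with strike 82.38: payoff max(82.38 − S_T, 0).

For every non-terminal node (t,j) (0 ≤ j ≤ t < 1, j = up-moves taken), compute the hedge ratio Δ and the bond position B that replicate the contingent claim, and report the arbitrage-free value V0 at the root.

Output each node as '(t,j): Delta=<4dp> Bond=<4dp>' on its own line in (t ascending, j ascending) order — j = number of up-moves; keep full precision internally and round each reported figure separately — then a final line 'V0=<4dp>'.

Risk-neutral probability p* = (R−d)/(u−d) = (1.14−0.79)/(1.24−0.79) = 0.7778.
At expiry t=1: V(1,0)=6.5400, V(1,1)=0.0000
Node (0,0) S=96.0000: V=(p*·0.0000+(1−p*)·6.5400)/1.14=1.2749; Δ=(0.0000−6.5400)/(119.0400−75.8400)=-0.1514; B=V−Δ·S=15.8082
Check: Δ(0,0)·S0 + B(0,0) = 1.2749 = V0.

(0,0): Delta=-0.1514 Bond=15.8082
V0=1.2749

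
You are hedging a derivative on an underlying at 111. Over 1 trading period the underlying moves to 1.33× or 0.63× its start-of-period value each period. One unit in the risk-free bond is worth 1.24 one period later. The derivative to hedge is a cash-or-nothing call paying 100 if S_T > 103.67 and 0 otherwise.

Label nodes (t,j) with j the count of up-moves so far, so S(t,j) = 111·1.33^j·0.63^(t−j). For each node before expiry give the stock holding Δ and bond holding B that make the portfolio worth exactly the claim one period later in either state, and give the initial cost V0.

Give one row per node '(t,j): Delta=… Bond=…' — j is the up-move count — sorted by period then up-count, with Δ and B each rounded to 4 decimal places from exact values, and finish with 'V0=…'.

Since d<R<u, set p* = (R−d)/(u−d) = 0.8714; price each node as the discounted p*-expectation of its children.
Terminal payoffs: V(1,0)=0.0000, V(1,1)=100.0000
Node (0,0) S=111.0000: V=(p*·100.0000+(1−p*)·0.0000)/1.24=70.2765; Δ=(100.0000−0.0000)/(147.6300−69.9300)=1.2870; B=V−Δ·S=-72.5806
Check: Δ(0,0)·S0 + B(0,0) = 70.2765 = V0.

(0,0): Delta=1.2870 Bond=-72.5806
V0=70.2765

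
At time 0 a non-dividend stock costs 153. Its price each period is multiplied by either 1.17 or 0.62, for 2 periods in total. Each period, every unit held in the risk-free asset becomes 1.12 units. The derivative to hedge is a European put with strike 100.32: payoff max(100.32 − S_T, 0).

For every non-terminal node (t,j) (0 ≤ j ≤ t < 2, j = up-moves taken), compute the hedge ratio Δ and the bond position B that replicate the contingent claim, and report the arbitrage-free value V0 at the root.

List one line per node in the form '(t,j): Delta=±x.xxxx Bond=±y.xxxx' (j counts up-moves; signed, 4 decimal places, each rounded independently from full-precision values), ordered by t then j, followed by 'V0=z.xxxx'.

(0,0): Delta=-0.0400 Bond=6.3990
(1,0): Delta=-0.7956 Bond=78.8360
(1,1): Delta=0.0000 Bond=0.0000
V0=0.2735

Risk-neutral probability p* = (R−d)/(u−d) = (1.12−0.62)/(1.17−0.62) = 0.9091.
Terminal values V(2,·): V(2,0)=41.5068, V(2,1)=0.0000, V(2,2)=0.0000
(1,0): S=94.8600. Δ = (V_up−V_dn)/(S_up−S_dn) = (0.0000−41.5068)/(110.9862−58.8132) = -0.7956. V = [p*·0.0000 + (1−p*)·41.5068]/1.12 = 3.3691. B = V − Δ·S = 78.8360.
(1,1): S=179.0100. Δ = (V_up−V_dn)/(S_up−S_dn) = (0.0000−0.0000)/(209.4417−110.9862) = 0.0000. V = [p*·0.0000 + (1−p*)·0.0000]/1.12 = 0.0000. B = V − Δ·S = 0.0000.
(0,0): S=153.0000. Δ = (V_up−V_dn)/(S_up−S_dn) = (0.0000−3.3691)/(179.0100−94.8600) = -0.0400. V = [p*·0.0000 + (1−p*)·3.3691]/1.12 = 0.2735. B = V − Δ·S = 6.3990.
Each (Δ,B) replicates both successor values, so the strategy is self-financing and V0 is arbitrage-free.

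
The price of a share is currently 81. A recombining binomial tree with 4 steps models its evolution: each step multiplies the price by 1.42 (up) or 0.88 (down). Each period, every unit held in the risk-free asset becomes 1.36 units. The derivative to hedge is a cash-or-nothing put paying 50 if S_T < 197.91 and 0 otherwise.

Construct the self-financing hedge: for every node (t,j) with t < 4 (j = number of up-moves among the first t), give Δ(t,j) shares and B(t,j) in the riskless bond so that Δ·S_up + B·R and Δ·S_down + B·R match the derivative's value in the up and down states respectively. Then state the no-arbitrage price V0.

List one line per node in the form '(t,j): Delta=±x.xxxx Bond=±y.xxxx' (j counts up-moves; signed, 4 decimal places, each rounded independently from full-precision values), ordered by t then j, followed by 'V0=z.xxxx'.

Under the risk-neutral measure, an up-move has probability p* = (R−d)/(u−d) = 0.8889 and values discount at R = 1.36.
Terminal payoffs: V(4,0)=50.0000, V(4,1)=50.0000, V(4,2)=50.0000, V(4,3)=0.0000, V(4,4)=0.0000
  t=3,j=0: stock 55.1992 → up 78.3829 (V=50.0000), down 48.5753 (V=50.0000). Price 36.7647; hedge Δ=0.0000, bond B=36.7647.
  t=3,j=1: stock 89.0715 → up 126.4815 (V=50.0000), down 78.3829 (V=50.0000). Price 36.7647; hedge Δ=0.0000, bond B=36.7647.
  t=3,j=2: stock 143.7290 → up 204.0952 (V=0.0000), down 126.4815 (V=50.0000). Price 4.0850; hedge Δ=-0.6442, bond B=96.6776.
  t=3,j=3: stock 231.9263 → up 329.3354 (V=0.0000), down 204.0952 (V=0.0000). Price 0.0000; hedge Δ=0.0000, bond B=0.0000.
  t=2,j=0: stock 62.7264 → up 89.0715 (V=36.7647), down 55.1992 (V=36.7647). Price 27.0329; hedge Δ=0.0000, bond B=27.0329.
  t=2,j=1: stock 101.2176 → up 143.7290 (V=4.0850), down 89.0715 (V=36.7647). Price 5.6736; hedge Δ=-0.5979, bond B=66.1916.
  t=2,j=2: stock 163.3284 → up 231.9263 (V=0.0000), down 143.7290 (V=4.0850). Price 0.3337; hedge Δ=-0.0463, bond B=7.8985.
  t=1,j=0: stock 71.2800 → up 101.2176 (V=5.6736), down 62.7264 (V=27.0329). Price 5.9168; hedge Δ=-0.5549, bond B=45.4711.
  t=1,j=1: stock 115.0200 → up 163.3284 (V=0.3337), down 101.2176 (V=5.6736). Price 0.6817; hedge Δ=-0.0860, bond B=10.5702.
  t=0,j=0: stock 81.0000 → up 115.0200 (V=0.6817), down 71.2800 (V=5.9168). Price 0.9289; hedge Δ=-0.1197, bond B=10.6236.
Each (Δ,B) replicates both successor values, so the strategy is self-financing and V0 is arbitrage-free.

(0,0): Delta=-0.1197 Bond=10.6236
(1,0): Delta=-0.5549 Bond=45.4711
(1,1): Delta=-0.0860 Bond=10.5702
(2,0): Delta=0.0000 Bond=27.0329
(2,1): Delta=-0.5979 Bond=66.1916
(2,2): Delta=-0.0463 Bond=7.8985
(3,0): Delta=0.0000 Bond=36.7647
(3,1): Delta=0.0000 Bond=36.7647
(3,2): Delta=-0.6442 Bond=96.6776
(3,3): Delta=0.0000 Bond=0.0000
V0=0.9289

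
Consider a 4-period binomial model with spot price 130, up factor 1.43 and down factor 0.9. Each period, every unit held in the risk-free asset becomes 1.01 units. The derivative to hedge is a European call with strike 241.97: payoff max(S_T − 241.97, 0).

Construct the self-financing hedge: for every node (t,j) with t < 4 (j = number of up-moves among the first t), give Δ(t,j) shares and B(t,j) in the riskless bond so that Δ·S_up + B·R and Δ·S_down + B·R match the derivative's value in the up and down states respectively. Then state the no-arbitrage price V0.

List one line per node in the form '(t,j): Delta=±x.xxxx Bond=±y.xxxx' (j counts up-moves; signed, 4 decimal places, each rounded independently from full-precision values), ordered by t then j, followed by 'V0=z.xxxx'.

No-arbitrage ⇒ martingale measure with p* = (R−d)/(u−d) = 0.2075.
Terminal values V(4,·): V(4,0)=0.0000, V(4,1)=0.0000, V(4,2)=0.0000, V(4,3)=100.1622, V(4,4)=301.6401
Node (3,0) S=94.7700: V=(p*·0.0000+(1−p*)·0.0000)/1.01=0.0000; Δ=(0.0000−0.0000)/(135.5211−85.2930)=0.0000; B=V−Δ·S=0.0000
Node (3,1) S=150.5790: V=(p*·0.0000+(1−p*)·0.0000)/1.01=0.0000; Δ=(0.0000−0.0000)/(215.3280−135.5211)=0.0000; B=V−Δ·S=0.0000
Node (3,2) S=239.2533: V=(p*·100.1622+(1−p*)·0.0000)/1.01=20.5826; Δ=(100.1622−0.0000)/(342.1322−215.3280)=0.7899; B=V−Δ·S=-168.4028
Node (3,3) S=380.1469: V=(p*·301.6401+(1−p*)·100.1622)/1.01=140.5727; Δ=(301.6401−100.1622)/(543.6101−342.1322)=1.0000; B=V−Δ·S=-239.5743
Node (2,0) S=105.3000: V=(p*·0.0000+(1−p*)·0.0000)/1.01=0.0000; Δ=(0.0000−0.0000)/(150.5790−94.7700)=0.0000; B=V−Δ·S=0.0000
Node (2,1) S=167.3100: V=(p*·20.5826+(1−p*)·0.0000)/1.01=4.2296; Δ=(20.5826−0.0000)/(239.2533−150.5790)=0.2321; B=V−Δ·S=-34.6055
Node (2,2) S=265.8370: V=(p*·140.5727+(1−p*)·20.5826)/1.01=45.0358; Δ=(140.5727−20.5826)/(380.1469−239.2533)=0.8516; B=V−Δ·S=-181.3606
Node (1,0) S=117.0000: V=(p*·4.2296+(1−p*)·0.0000)/1.01=0.8691; Δ=(4.2296−0.0000)/(167.3100−105.3000)=0.0682; B=V−Δ·S=-7.1112
Node (1,1) S=185.9000: V=(p*·45.0358+(1−p*)·4.2296)/1.01=12.5730; Δ=(45.0358−4.2296)/(265.8370−167.3100)=0.4142; B=V−Δ·S=-64.4199
Node (0,0) S=130.0000: V=(p*·12.5730+(1−p*)·0.8691)/1.01=3.2656; Δ=(12.5730−0.8691)/(185.9000−117.0000)=0.1699; B=V−Δ·S=-18.8172
Root portfolio cost Δ·130+B reproduces V0=3.2656.

(0,0): Delta=0.1699 Bond=-18.8172
(1,0): Delta=0.0682 Bond=-7.1112
(1,1): Delta=0.4142 Bond=-64.4199
(2,0): Delta=0.0000 Bond=0.0000
(2,1): Delta=0.2321 Bond=-34.6055
(2,2): Delta=0.8516 Bond=-181.3606
(3,0): Delta=0.0000 Bond=0.0000
(3,1): Delta=0.0000 Bond=0.0000
(3,2): Delta=0.7899 Bond=-168.4028
(3,3): Delta=1.0000 Bond=-239.5743
V0=3.2656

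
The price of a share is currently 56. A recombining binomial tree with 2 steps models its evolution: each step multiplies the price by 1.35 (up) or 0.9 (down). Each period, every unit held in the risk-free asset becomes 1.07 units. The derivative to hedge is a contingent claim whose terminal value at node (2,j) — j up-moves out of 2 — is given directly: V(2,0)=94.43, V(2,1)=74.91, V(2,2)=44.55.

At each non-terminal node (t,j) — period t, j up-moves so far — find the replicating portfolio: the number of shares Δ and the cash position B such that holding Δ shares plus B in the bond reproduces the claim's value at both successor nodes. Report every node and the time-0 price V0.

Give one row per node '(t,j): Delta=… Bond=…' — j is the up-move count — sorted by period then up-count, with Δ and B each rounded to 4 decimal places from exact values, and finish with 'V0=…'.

(0,0): Delta=-0.8758 Bond=117.2906
(1,0): Delta=-0.8607 Bond=124.7383
(1,1): Delta=-0.8924 Bond=126.7570
V0=68.2457

Risk-neutral probability p* = (R−d)/(u−d) = (1.07−0.9)/(1.35−0.9) = 0.3778.
At expiry t=2: V(2,0)=94.4300, V(2,1)=74.9100, V(2,2)=44.5500
  t=1,j=0: stock 50.4000 → up 68.0400 (V=74.9100), down 45.3600 (V=94.4300). Price 81.3605; hedge Δ=-0.8607, bond B=124.7383.
  t=1,j=1: stock 75.6000 → up 102.0600 (V=44.5500), down 68.0400 (V=74.9100). Price 59.2903; hedge Δ=-0.8924, bond B=126.7570.
  t=0,j=0: stock 56.0000 → up 75.6000 (V=59.2903), down 50.4000 (V=81.3605). Price 68.2457; hedge Δ=-0.8758, bond B=117.2906.
The time-0 hedge costs 68.2457, which is the no-arbitrage price.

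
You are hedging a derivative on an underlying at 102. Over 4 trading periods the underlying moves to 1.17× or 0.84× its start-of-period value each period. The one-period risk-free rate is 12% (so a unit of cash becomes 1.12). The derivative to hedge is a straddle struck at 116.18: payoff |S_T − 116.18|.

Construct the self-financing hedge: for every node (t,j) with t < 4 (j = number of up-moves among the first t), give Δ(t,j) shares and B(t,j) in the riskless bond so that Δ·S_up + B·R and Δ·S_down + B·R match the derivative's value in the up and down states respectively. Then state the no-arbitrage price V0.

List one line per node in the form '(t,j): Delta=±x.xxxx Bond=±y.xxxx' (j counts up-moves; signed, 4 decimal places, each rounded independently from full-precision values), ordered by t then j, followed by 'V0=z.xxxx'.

Risk-neutral probability p* = (R−d)/(u−d) = (1.12−0.84)/(1.17−0.84) = 0.8485.
At expiry t=4: V(4,0)=65.3971, V(4,1)=45.4467, V(4,2)=17.6586, V(4,3)=21.0462, V(4,4)=74.9565
(3,0): S=60.4558. Δ = (V_up−V_dn)/(S_up−S_dn) = (45.4467−65.3971)/(70.7333−50.7829) = -1.0000. V = [p*·45.4467 + (1−p*)·65.3971]/1.12 = 43.2763. B = V − Δ·S = 103.7321.
(3,1): S=84.2063. Δ = (V_up−V_dn)/(S_up−S_dn) = (17.6586−45.4467)/(98.5214−70.7333) = -1.0000. V = [p*·17.6586 + (1−p*)·45.4467]/1.12 = 19.5258. B = V − Δ·S = 103.7321.
(3,2): S=117.2874. Δ = (V_up−V_dn)/(S_up−S_dn) = (21.0462−17.6586)/(137.2262−98.5214) = 0.0875. V = [p*·21.0462 + (1−p*)·17.6586]/1.12 = 18.3330. B = V − Δ·S = 8.0676.
(3,3): S=163.3645. Δ = (V_up−V_dn)/(S_up−S_dn) = (74.9565−21.0462)/(191.1365−137.2262) = 1.0000. V = [p*·74.9565 + (1−p*)·21.0462]/1.12 = 59.6324. B = V − Δ·S = -103.7321.
(2,0): S=71.9712. Δ = (V_up−V_dn)/(S_up−S_dn) = (19.5258−43.2763)/(84.2063−60.4558) = -1.0000. V = [p*·19.5258 + (1−p*)·43.2763]/1.12 = 20.6468. B = V − Δ·S = 92.6180.
(2,1): S=100.2456. Δ = (V_up−V_dn)/(S_up−S_dn) = (18.3330−19.5258)/(117.2874−84.2063) = -0.0361. V = [p*·18.3330 + (1−p*)·19.5258]/1.12 = 16.5301. B = V − Δ·S = 20.1448.
(2,2): S=139.6278. Δ = (V_up−V_dn)/(S_up−S_dn) = (59.6324−18.3330)/(163.3645−117.2874) = 0.8963. V = [p*·59.6324 + (1−p*)·18.3330]/1.12 = 47.6562. B = V − Δ·S = -77.4936.
(1,0): S=85.6800. Δ = (V_up−V_dn)/(S_up−S_dn) = (16.5301−20.6468)/(100.2456−71.9712) = -0.1456. V = [p*·16.5301 + (1−p*)·20.6468]/1.12 = 15.3159. B = V − Δ·S = 27.7907.
(1,1): S=119.3400. Δ = (V_up−V_dn)/(S_up−S_dn) = (47.6562−16.5301)/(139.6278−100.2456) = 0.7904. V = [p*·47.6562 + (1−p*)·16.5301]/1.12 = 38.3394. B = V − Δ·S = -55.9820.
(0,0): S=102.0000. Δ = (V_up−V_dn)/(S_up−S_dn) = (38.3394−15.3159)/(119.3400−85.6800) = 0.6840. V = [p*·38.3394 + (1−p*)·15.3159]/1.12 = 31.1169. B = V − Δ·S = -38.6511.
Self-financing check: at every node Δ·S+B equals the discounted successor values.

(0,0): Delta=0.6840 Bond=-38.6511
(1,0): Delta=-0.1456 Bond=27.7907
(1,1): Delta=0.7904 Bond=-55.9820
(2,0): Delta=-1.0000 Bond=92.6180
(2,1): Delta=-0.0361 Bond=20.1448
(2,2): Delta=0.8963 Bond=-77.4936
(3,0): Delta=-1.0000 Bond=103.7321
(3,1): Delta=-1.0000 Bond=103.7321
(3,2): Delta=0.0875 Bond=8.0676
(3,3): Delta=1.0000 Bond=-103.7321
V0=31.1169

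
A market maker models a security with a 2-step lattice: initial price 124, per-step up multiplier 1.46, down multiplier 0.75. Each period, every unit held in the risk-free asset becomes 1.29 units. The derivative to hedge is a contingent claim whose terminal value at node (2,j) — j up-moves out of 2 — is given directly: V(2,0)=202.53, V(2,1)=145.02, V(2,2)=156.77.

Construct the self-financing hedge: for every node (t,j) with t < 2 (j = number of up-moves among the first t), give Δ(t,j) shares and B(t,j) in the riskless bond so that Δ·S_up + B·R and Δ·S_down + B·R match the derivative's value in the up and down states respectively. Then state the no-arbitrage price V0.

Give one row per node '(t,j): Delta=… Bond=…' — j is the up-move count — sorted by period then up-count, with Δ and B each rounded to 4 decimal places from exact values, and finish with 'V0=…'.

(0,0): Delta=-0.0426 Bond=98.4891
(1,0): Delta=-0.8710 Bond=204.0930
(1,1): Delta=0.0914 Bond=102.7969
V0=93.2119

No-arbitrage ⇒ martingale measure with p* = (R−d)/(u−d) = 0.7606.
Terminal payoffs: V(2,0)=202.5300, V(2,1)=145.0200, V(2,2)=156.7700
Node (1,0) S=93.0000: V=(p*·145.0200+(1−p*)·202.5300)/1.29=123.0930; Δ=(145.0200−202.5300)/(135.7800−69.7500)=-0.8710; B=V−Δ·S=204.0930
Node (1,1) S=181.0400: V=(p*·156.7700+(1−p*)·145.0200)/1.29=119.3462; Δ=(156.7700−145.0200)/(264.3184−135.7800)=0.0914; B=V−Δ·S=102.7969
Node (0,0) S=124.0000: V=(p*·119.3462+(1−p*)·123.0930)/1.29=93.2119; Δ=(119.3462−123.0930)/(181.0400−93.0000)=-0.0426; B=V−Δ·S=98.4891
Each (Δ,B) replicates both successor values, so the strategy is self-financing and V0 is arbitrage-free.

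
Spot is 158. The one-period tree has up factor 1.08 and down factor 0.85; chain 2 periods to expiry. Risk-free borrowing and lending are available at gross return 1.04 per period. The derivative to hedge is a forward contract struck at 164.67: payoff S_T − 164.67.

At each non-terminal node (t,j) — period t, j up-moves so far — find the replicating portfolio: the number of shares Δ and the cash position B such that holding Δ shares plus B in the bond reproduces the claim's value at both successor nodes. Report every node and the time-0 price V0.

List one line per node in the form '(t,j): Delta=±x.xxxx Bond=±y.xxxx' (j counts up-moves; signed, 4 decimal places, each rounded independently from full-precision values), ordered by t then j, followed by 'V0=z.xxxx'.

(0,0): Delta=1.0000 Bond=-152.2467
(1,0): Delta=1.0000 Bond=-158.3365
(1,1): Delta=1.0000 Bond=-158.3365
V0=5.7533

No-arbitrage ⇒ martingale measure with p* = (R−d)/(u−d) = 0.8261.
At expiry t=2: V(2,0)=-50.5150, V(2,1)=-19.6260, V(2,2)=19.6212
(1,0): S=134.3000. Δ = (V_up−V_dn)/(S_up−S_dn) = (-19.6260−-50.5150)/(145.0440−114.1550) = 1.0000. V = [p*·-19.6260 + (1−p*)·-50.5150]/1.04 = -24.0365. B = V − Δ·S = -158.3365.
(1,1): S=170.6400. Δ = (V_up−V_dn)/(S_up−S_dn) = (19.6212−-19.6260)/(184.2912−145.0440) = 1.0000. V = [p*·19.6212 + (1−p*)·-19.6260]/1.04 = 12.3035. B = V − Δ·S = -158.3365.
(0,0): S=158.0000. Δ = (V_up−V_dn)/(S_up−S_dn) = (12.3035−-24.0365)/(170.6400−134.3000) = 1.0000. V = [p*·12.3035 + (1−p*)·-24.0365]/1.04 = 5.7533. B = V − Δ·S = -152.2467.
Root portfolio cost Δ·158+B reproduces V0=5.7533.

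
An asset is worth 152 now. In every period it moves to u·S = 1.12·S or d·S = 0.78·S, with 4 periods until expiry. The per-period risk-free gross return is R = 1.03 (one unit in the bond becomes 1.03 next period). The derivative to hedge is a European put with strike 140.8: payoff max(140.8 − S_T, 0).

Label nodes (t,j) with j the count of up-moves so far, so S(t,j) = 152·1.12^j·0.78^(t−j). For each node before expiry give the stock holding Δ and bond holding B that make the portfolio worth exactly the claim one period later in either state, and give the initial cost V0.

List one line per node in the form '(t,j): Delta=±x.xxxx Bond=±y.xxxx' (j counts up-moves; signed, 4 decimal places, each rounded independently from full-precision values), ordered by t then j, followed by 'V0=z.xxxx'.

(0,0): Delta=-0.2930 Bond=52.8162
(1,0): Delta=-0.6742 Bond=99.6029
(1,1): Delta=-0.1974 Bond=38.1279
(2,0): Delta=-1.0000 Bond=132.7175
(2,1): Delta=-0.5926 Bond=91.7455
(2,2): Delta=-0.0983 Bond=20.3812
(3,0): Delta=-1.0000 Bond=136.6990
(3,1): Delta=-1.0000 Bond=136.6990
(3,2): Delta=-0.4904 Bond=79.3054
(3,3): Delta=0.0000 Bond=0.0000
V0=8.2854

No-arbitrage ⇒ martingale measure with p* = (R−d)/(u−d) = 0.7353.
Terminal payoffs: V(4,0)=84.5371, V(4,1)=60.0123, V(4,2)=24.7971, V(4,3)=0.0000, V(4,4)=0.0000
Node (3,0) S=72.1319: V=(p*·60.0123+(1−p*)·84.5371)/1.03=64.5671; Δ=(60.0123−84.5371)/(80.7877−56.2629)=-1.0000; B=V−Δ·S=136.6990
Node (3,1) S=103.5740: V=(p*·24.7971+(1−p*)·60.0123)/1.03=33.1250; Δ=(24.7971−60.0123)/(116.0029−80.7877)=-1.0000; B=V−Δ·S=136.6990
Node (3,2) S=148.7217: V=(p*·0.0000+(1−p*)·24.7971)/1.03=6.3728; Δ=(0.0000−24.7971)/(166.5683−116.0029)=-0.4904; B=V−Δ·S=79.3054
Node (3,3) S=213.5491: V=(p*·0.0000+(1−p*)·0.0000)/1.03=0.0000; Δ=(0.0000−0.0000)/(239.1749−166.5683)=0.0000; B=V−Δ·S=0.0000
Node (2,0) S=92.4768: V=(p*·33.1250+(1−p*)·64.5671)/1.03=40.2407; Δ=(33.1250−64.5671)/(103.5740−72.1319)=-1.0000; B=V−Δ·S=132.7175
Node (2,1) S=132.7872: V=(p*·6.3728+(1−p*)·33.1250)/1.03=13.0624; Δ=(6.3728−33.1250)/(148.7217−103.5740)=-0.5926; B=V−Δ·S=91.7455
Node (2,2) S=190.6688: V=(p*·0.0000+(1−p*)·6.3728)/1.03=1.6378; Δ=(0.0000−6.3728)/(213.5491−148.7217)=-0.0983; B=V−Δ·S=20.3812
Node (1,0) S=118.5600: V=(p*·13.0624+(1−p*)·40.2407)/1.03=19.6666; Δ=(13.0624−40.2407)/(132.7872−92.4768)=-0.6742; B=V−Δ·S=99.6029
Node (1,1) S=170.2400: V=(p*·1.6378+(1−p*)·13.0624)/1.03=4.5261; Δ=(1.6378−13.0624)/(190.6688−132.7872)=-0.1974; B=V−Δ·S=38.1279
Node (0,0) S=152.0000: V=(p*·4.5261+(1−p*)·19.6666)/1.03=8.2854; Δ=(4.5261−19.6666)/(170.2400−118.5600)=-0.2930; B=V−Δ·S=52.8162
Each (Δ,B) replicates both successor values, so the strategy is self-financing and V0 is arbitrage-free.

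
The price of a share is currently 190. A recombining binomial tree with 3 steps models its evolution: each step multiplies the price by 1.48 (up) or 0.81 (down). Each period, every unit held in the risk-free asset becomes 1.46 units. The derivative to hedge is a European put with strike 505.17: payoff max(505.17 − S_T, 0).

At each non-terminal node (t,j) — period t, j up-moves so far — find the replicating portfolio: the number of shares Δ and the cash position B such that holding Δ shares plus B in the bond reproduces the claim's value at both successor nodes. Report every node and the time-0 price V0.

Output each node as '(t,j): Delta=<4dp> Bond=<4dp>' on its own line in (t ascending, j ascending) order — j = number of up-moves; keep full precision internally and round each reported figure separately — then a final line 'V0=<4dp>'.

(0,0): Delta=-0.6158 Bond=121.8228
(1,0): Delta=-1.0000 Bond=236.9910
(1,1): Delta=-0.6093 Bond=176.0419
(2,0): Delta=-1.0000 Bond=346.0068
(2,1): Delta=-1.0000 Bond=346.0068
(2,2): Delta=-0.6027 Bond=254.2832
V0=4.8224

Since d<R<u, set p* = (R−d)/(u−d) = 0.9701; price each node as the discounted p*-expectation of its children.
Terminal payoffs: V(3,0)=404.1962, V(3,1)=320.6747, V(3,2)=168.0674, V(3,3)=0.0000
Node (2,0) S=124.6590: V=(p*·320.6747+(1−p*)·404.1962)/1.46=221.3478; Δ=(320.6747−404.1962)/(184.4953−100.9738)=-1.0000; B=V−Δ·S=346.0068
Node (2,1) S=227.7720: V=(p*·168.0674+(1−p*)·320.6747)/1.46=118.2348; Δ=(168.0674−320.6747)/(337.1026−184.4953)=-1.0000; B=V−Δ·S=346.0068
Node (2,2) S=416.1760: V=(p*·0.0000+(1−p*)·168.0674)/1.46=3.4363; Δ=(0.0000−168.0674)/(615.9405−337.1026)=-0.6027; B=V−Δ·S=254.2832
Node (1,0) S=153.9000: V=(p*·118.2348+(1−p*)·221.3478)/1.46=83.0910; Δ=(118.2348−221.3478)/(227.7720−124.6590)=-1.0000; B=V−Δ·S=236.9910
Node (1,1) S=281.2000: V=(p*·3.4363+(1−p*)·118.2348)/1.46=4.7007; Δ=(3.4363−118.2348)/(416.1760−227.7720)=-0.6093; B=V−Δ·S=176.0419
Node (0,0) S=190.0000: V=(p*·4.7007+(1−p*)·83.0910)/1.46=4.8224; Δ=(4.7007−83.0910)/(281.2000−153.9000)=-0.6158; B=V−Δ·S=121.8228
Check: Δ(0,0)·S0 + B(0,0) = 4.8224 = V0.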